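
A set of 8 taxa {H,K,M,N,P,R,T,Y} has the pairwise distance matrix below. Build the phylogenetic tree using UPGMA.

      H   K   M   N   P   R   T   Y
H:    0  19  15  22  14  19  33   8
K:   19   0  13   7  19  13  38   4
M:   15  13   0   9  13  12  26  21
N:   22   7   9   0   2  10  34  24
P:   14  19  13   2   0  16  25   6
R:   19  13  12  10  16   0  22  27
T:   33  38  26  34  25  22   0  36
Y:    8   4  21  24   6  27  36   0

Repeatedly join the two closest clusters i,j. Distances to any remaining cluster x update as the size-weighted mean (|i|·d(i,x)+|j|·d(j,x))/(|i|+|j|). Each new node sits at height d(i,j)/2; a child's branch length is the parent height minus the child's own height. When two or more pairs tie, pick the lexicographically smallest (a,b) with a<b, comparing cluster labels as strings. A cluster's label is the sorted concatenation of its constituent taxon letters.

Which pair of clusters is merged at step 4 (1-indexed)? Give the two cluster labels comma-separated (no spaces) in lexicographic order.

MNP,R

1. join N+P (d=2) ⇒ NP; edges |N|=1, |P|=1
  updated: d(H,NP)=18, d(K,NP)=13, d(M,NP)=11, d(NP,R)=13, d(NP,T)=59/2, d(NP,Y)=15
2. join K+Y (d=4) ⇒ KY; edges |K|=2, |Y|=2
  updated: d(H,KY)=27/2, d(KY,M)=17, d(KY,NP)=14, d(KY,R)=20, d(KY,T)=37
3. join M+NP (d=11) ⇒ MNP; edges |M|=11/2, |NP|=9/2
  updated: d(H,MNP)=17, d(KY,MNP)=15, d(MNP,R)=38/3, d(MNP,T)=85/3
4. join MNP+R (d=38/3) ⇒ MNPR; edges |MNP|=5/6, |R|=19/3
  updated: d(H,MNPR)=35/2, d(KY,MNPR)=65/4, d(MNPR,T)=107/4
5. join H+KY (d=27/2) ⇒ HKY; edges |H|=27/4, |KY|=19/4
  updated: d(HKY,MNPR)=50/3, d(HKY,T)=107/3
6. join HKY+MNPR (d=50/3) ⇒ HKMNPRY; edges |HKY|=19/12, |MNPR|=2
  updated: d(HKMNPRY,T)=214/7
7. join HKMNPRY+T (d=214/7) ⇒ HKMNPRTY; edges |HKMNPRY|=146/21, |T|=107/7
final tree: (((H:27/4,(K:2,Y:2):19/4):19/12,((M:11/2,(N:1,P:1):9/2):5/6,R:19/3):2):146/21,T:107/7)
total length: 5081/84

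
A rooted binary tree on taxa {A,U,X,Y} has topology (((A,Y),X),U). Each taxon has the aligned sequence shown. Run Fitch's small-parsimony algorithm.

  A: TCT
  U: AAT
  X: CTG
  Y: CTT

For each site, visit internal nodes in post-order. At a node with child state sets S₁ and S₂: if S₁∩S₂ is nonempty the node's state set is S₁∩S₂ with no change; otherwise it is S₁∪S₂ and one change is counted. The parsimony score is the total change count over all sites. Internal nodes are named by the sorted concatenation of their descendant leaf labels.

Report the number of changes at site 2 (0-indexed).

1

site 0, node AY: A={T} ∪ Y={C} → {C,T} (+1)
site 0, node AXY: AY={C,T} ∩ X={C} → {C} (+0)
site 0, node AUXY: AXY={C} ∪ U={A} → {A,C} (+1)
site 1, node AY: A={C} ∪ Y={T} → {C,T} (+1)
site 1, node AXY: AY={C,T} ∩ X={T} → {T} (+0)
site 1, node AUXY: AXY={T} ∪ U={A} → {A,T} (+1)
site 2, node AY: A={T} ∩ Y={T} → {T} (+0)
site 2, node AXY: AY={T} ∪ X={G} → {G,T} (+1)
site 2, node AUXY: AXY={G,T} ∩ U={T} → {T} (+0)
per-site changes: [2, 2, 1]; total = 5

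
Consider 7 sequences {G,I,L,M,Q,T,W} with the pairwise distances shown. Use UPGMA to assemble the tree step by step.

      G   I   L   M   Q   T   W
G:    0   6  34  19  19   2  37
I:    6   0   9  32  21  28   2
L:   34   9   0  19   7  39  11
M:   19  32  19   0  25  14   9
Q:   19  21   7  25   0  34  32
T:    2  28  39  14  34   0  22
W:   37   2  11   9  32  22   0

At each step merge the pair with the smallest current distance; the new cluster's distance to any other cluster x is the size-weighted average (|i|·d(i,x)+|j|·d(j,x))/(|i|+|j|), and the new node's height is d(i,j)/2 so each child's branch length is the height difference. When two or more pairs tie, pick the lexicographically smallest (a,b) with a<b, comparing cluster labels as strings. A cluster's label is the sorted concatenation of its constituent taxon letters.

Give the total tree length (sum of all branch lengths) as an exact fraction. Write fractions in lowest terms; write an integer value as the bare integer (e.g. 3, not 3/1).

step 1: merge (G,T) at d=2; branch lengths G→1, T→1; new cluster GT
  updated: d(GT,I)=17, d(GT,L)=73/2, d(GT,M)=33/2, d(GT,Q)=53/2, d(GT,W)=59/2
step 2: merge (I,W) at d=2; branch lengths I→1, W→1; new cluster IW
  updated: d(GT,IW)=93/4, d(IW,L)=10, d(IW,M)=41/2, d(IW,Q)=53/2
step 3: merge (L,Q) at d=7; branch lengths L→7/2, Q→7/2; new cluster LQ
  updated: d(GT,LQ)=63/2, d(IW,LQ)=73/4, d(LQ,M)=22
step 4: merge (GT,M) at d=33/2; branch lengths GT→29/4, M→33/4; new cluster GMT
  updated: d(GMT,IW)=67/3, d(GMT,LQ)=85/3
step 5: merge (IW,LQ) at d=73/4; branch lengths IW→65/8, LQ→45/8; new cluster ILQW
  updated: d(GMT,ILQW)=76/3
step 6: merge (GMT,ILQW) at d=76/3; branch lengths GMT→53/12, ILQW→85/24; new cluster GILMQTW
final tree: (((G:1,T:1):29/4,M:33/4):53/12,((I:1,W:1):65/8,(L:7/2,Q:7/2):45/8):85/24)
total length: 1157/24

1157/24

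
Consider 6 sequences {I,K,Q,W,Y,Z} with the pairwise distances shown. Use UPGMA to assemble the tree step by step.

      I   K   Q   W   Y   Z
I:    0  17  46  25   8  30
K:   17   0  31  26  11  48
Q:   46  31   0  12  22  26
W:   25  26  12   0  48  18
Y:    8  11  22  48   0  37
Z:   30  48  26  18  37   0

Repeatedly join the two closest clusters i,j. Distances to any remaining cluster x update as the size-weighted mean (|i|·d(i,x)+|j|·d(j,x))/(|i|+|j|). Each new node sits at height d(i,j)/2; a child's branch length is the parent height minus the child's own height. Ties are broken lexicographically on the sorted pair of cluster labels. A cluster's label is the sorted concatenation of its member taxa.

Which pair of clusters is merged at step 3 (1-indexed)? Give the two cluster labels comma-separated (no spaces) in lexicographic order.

step 1: merge (I,Y) at d=8; branch lengths I→4, Y→4; new cluster IY
  updated: d(IY,K)=14, d(IY,Q)=34, d(IY,W)=73/2, d(IY,Z)=67/2
step 2: merge (Q,W) at d=12; branch lengths Q→6, W→6; new cluster QW
  updated: d(IY,QW)=141/4, d(K,QW)=57/2, d(QW,Z)=22
step 3: merge (IY,K) at d=14; branch lengths IY→3, K→7; new cluster IKY
  updated: d(IKY,QW)=33, d(IKY,Z)=115/3
step 4: merge (QW,Z) at d=22; branch lengths QW→5, Z→11; new cluster QWZ
  updated: d(IKY,QWZ)=313/9
step 5: merge (IKY,QWZ) at d=313/9; branch lengths IKY→187/18, QWZ→115/18; new cluster IKQWYZ
final tree: (((I:4,Y:4):3,K:7):187/18,((Q:6,W:6):5,Z:11):115/18)
total length: 565/9

IY,K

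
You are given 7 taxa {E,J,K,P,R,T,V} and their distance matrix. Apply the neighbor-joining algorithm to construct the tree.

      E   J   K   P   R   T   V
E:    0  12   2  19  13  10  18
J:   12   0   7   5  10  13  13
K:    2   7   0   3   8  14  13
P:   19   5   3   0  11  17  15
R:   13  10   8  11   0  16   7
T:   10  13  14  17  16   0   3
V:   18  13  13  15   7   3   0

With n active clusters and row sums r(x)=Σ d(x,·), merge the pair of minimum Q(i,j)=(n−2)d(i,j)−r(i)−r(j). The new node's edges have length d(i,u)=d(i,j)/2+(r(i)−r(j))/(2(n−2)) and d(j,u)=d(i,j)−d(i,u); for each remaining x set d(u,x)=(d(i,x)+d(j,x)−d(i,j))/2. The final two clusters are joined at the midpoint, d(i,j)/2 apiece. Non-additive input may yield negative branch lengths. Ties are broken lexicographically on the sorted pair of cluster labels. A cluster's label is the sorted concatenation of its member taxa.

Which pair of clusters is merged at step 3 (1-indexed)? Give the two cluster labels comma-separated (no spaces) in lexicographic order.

iteration 1: select T,V (d=3, Q=-127); attach at lengths (19/10, 11/10); label the merged cluster TV
  updated: d(E,TV)=25/2, d(J,TV)=23/2, d(K,TV)=12, d(P,TV)=29/2, d(R,TV)=10
iteration 2: select E,K (d=2, Q=-165/2); attach at lengths (69/16, -37/16); label the merged cluster EK
  updated: d(EK,J)=17/2, d(EK,P)=10, d(EK,R)=19/2, d(EK,TV)=45/4
iteration 3: select J,P (d=5, Q=-121/2); attach at lengths (19/12, 41/12); label the merged cluster JP
  updated: d(EK,JP)=27/4, d(JP,R)=8, d(JP,TV)=21/2
iteration 4: select EK,JP (d=27/4, Q=-157/4); attach at lengths (63/16, 45/16); label the merged cluster EJKP
  updated: d(EJKP,R)=43/8, d(EJKP,TV)=15/2
iteration 5: select EJKP,R (d=43/8, Q=-183/8); attach at lengths (23/16, 63/16); label the merged cluster EJKPR
  updated: d(EJKPR,TV)=97/16
iteration 6: select EJKPR,TV (d=97/16); attach at lengths (97/32, 97/32); label the merged cluster EJKPRTV
final tree: ((((E:69/16,K:-37/16):63/16,(J:19/12,P:41/12):45/16):23/16,R:63/16):97/32,(T:19/10,V:11/10):97/32)
total length: 451/16

J,P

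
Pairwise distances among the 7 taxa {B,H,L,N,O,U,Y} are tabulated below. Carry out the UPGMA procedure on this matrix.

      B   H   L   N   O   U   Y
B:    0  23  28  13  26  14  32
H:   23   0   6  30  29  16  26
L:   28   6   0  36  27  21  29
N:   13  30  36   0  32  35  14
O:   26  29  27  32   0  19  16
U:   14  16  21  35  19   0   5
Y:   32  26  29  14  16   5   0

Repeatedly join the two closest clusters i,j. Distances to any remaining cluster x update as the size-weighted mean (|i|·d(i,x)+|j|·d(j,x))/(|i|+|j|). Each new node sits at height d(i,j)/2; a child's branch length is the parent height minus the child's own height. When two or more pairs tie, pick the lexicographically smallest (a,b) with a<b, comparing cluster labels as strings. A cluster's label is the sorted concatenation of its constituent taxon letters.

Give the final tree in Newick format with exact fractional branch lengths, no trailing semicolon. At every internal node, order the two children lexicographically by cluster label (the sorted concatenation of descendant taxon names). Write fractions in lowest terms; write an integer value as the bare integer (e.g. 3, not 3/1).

((B:13/2,N:13/2):7,((H:3,L:3):28/3,(O:35/4,(U:5/2,Y:5/2):25/4):43/12):7/6)

1. join U+Y (d=5) ⇒ UY; edges |U|=5/2, |Y|=5/2
  updated: d(B,UY)=23, d(H,UY)=21, d(L,UY)=25, d(N,UY)=49/2, d(O,UY)=35/2
2. join H+L (d=6) ⇒ HL; edges |H|=3, |L|=3
  updated: d(B,HL)=51/2, d(HL,N)=33, d(HL,O)=28, d(HL,UY)=23
3. join B+N (d=13) ⇒ BN; edges |B|=13/2, |N|=13/2
  updated: d(BN,HL)=117/4, d(BN,O)=29, d(BN,UY)=95/4
4. join O+UY (d=35/2) ⇒ OUY; edges |O|=35/4, |UY|=25/4
  updated: d(BN,OUY)=51/2, d(HL,OUY)=74/3
5. join HL+OUY (d=74/3) ⇒ HLOUY; edges |HL|=28/3, |OUY|=43/12
  updated: d(BN,HLOUY)=27
6. join BN+HLOUY (d=27) ⇒ BHLNOUY; edges |BN|=7, |HLOUY|=7/6
final tree: ((B:13/2,N:13/2):7,((H:3,L:3):28/3,(O:35/4,(U:5/2,Y:5/2):25/4):43/12):7/6)
total length: 721/12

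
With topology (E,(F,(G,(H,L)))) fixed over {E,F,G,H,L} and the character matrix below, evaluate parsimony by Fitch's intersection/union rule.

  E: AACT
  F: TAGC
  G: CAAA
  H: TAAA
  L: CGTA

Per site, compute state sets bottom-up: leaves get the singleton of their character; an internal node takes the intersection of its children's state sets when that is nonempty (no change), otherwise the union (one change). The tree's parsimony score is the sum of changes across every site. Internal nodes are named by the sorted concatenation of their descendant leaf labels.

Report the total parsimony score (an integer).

9

HL@0: {T} ∪ {C} = {C,T} (union, +1)
GHL@0: {C} ∩ {C,T} = {C} (intersection, +0)
FGHL@0: {T} ∪ {C} = {C,T} (union, +1)
EFGHL@0: {A} ∪ {C,T} = {A,C,T} (union, +1)
HL@1: {A} ∪ {G} = {A,G} (union, +1)
GHL@1: {A} ∩ {A,G} = {A} (intersection, +0)
FGHL@1: {A} ∩ {A} = {A} (intersection, +0)
EFGHL@1: {A} ∩ {A} = {A} (intersection, +0)
HL@2: {A} ∪ {T} = {A,T} (union, +1)
GHL@2: {A} ∩ {A,T} = {A} (intersection, +0)
FGHL@2: {G} ∪ {A} = {A,G} (union, +1)
EFGHL@2: {C} ∪ {A,G} = {A,C,G} (union, +1)
HL@3: {A} ∩ {A} = {A} (intersection, +0)
GHL@3: {A} ∩ {A} = {A} (intersection, +0)
FGHL@3: {C} ∪ {A} = {A,C} (union, +1)
EFGHL@3: {T} ∪ {A,C} = {A,C,T} (union, +1)
per-site changes: [3, 1, 3, 2]; total = 9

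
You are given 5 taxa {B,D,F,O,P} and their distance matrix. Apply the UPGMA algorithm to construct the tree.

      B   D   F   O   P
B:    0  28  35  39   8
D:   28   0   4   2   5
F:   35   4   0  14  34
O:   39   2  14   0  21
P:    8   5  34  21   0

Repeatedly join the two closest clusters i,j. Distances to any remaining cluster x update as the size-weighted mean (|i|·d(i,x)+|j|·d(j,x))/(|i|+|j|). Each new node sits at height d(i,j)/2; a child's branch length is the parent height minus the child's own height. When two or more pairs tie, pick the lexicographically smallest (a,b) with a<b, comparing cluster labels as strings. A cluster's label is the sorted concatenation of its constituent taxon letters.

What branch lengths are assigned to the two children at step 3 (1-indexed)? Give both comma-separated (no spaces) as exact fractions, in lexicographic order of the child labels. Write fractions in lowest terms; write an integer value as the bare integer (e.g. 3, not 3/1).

step 1: merge (D,O) at d=2; branch lengths D→1, O→1; new cluster DO
  updated: d(B,DO)=67/2, d(DO,F)=9, d(DO,P)=13
step 2: merge (B,P) at d=8; branch lengths B→4, P→4; new cluster BP
  updated: d(BP,DO)=93/4, d(BP,F)=69/2
step 3: merge (DO,F) at d=9; branch lengths DO→7/2, F→9/2; new cluster DFO
  updated: d(BP,DFO)=27
step 4: merge (BP,DFO) at d=27; branch lengths BP→19/2, DFO→9; new cluster BDFOP
final tree: ((B:4,P:4):19/2,((D:1,O:1):7/2,F:9/2):9)
total length: 73/2

7/2,9/2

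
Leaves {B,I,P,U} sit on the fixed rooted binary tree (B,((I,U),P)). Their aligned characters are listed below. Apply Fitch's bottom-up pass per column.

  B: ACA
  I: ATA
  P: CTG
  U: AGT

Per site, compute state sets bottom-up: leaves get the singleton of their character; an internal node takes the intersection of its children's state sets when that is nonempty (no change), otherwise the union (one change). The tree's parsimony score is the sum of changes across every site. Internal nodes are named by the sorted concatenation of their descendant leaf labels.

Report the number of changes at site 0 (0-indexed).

1

site 0, node IU: I={A} ∩ U={A} → {A} (+0)
site 0, node IPU: IU={A} ∪ P={C} → {A,C} (+1)
site 0, node BIPU: B={A} ∩ IPU={A,C} → {A} (+0)
site 1, node IU: I={T} ∪ U={G} → {G,T} (+1)
site 1, node IPU: IU={G,T} ∩ P={T} → {T} (+0)
site 1, node BIPU: B={C} ∪ IPU={T} → {C,T} (+1)
site 2, node IU: I={A} ∪ U={T} → {A,T} (+1)
site 2, node IPU: IU={A,T} ∪ P={G} → {A,G,T} (+1)
site 2, node BIPU: B={A} ∩ IPU={A,G,T} → {A} (+0)
per-site changes: [1, 2, 2]; total = 5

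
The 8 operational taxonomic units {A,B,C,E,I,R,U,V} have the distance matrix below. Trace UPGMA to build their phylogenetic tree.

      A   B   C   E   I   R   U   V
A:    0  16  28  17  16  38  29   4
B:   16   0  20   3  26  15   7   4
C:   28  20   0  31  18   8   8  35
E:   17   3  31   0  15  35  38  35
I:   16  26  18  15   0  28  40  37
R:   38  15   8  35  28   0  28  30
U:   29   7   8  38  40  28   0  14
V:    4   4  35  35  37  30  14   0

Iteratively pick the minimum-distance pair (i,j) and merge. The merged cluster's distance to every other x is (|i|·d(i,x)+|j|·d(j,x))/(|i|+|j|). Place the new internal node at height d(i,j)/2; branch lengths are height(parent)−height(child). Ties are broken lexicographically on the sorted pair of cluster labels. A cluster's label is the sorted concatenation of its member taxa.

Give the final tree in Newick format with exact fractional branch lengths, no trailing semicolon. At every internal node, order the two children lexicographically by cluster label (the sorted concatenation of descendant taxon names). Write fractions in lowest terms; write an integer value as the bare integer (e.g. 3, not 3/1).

((((A:2,V:2):7,(B:3/2,E:3/2):15/2):11/4,I:47/4):107/60,((C:4,R:4):5,U:9):68/15)

step 1: merge (B,E) at d=3; branch lengths B→3/2, E→3/2; new cluster BE
  updated: d(A,BE)=33/2, d(BE,C)=51/2, d(BE,I)=41/2, d(BE,R)=25, d(BE,U)=45/2, d(BE,V)=39/2
step 2: merge (A,V) at d=4; branch lengths A→2, V→2; new cluster AV
  updated: d(AV,BE)=18, d(AV,C)=63/2, d(AV,I)=53/2, d(AV,R)=34, d(AV,U)=43/2
step 3: merge (C,R) at d=8; branch lengths C→4, R→4; new cluster CR
  updated: d(AV,CR)=131/4, d(BE,CR)=101/4, d(CR,I)=23, d(CR,U)=18
step 4: merge (AV,BE) at d=18; branch lengths AV→7, BE→15/2; new cluster ABEV
  updated: d(ABEV,CR)=29, d(ABEV,I)=47/2, d(ABEV,U)=22
step 5: merge (CR,U) at d=18; branch lengths CR→5, U→9; new cluster CRU
  updated: d(ABEV,CRU)=80/3, d(CRU,I)=86/3
step 6: merge (ABEV,I) at d=47/2; branch lengths ABEV→11/4, I→47/4; new cluster ABEIV
  updated: d(ABEIV,CRU)=406/15
step 7: merge (ABEIV,CRU) at d=406/15; branch lengths ABEIV→107/60, CRU→68/15; new cluster ABCEIRUV
final tree: ((((A:2,V:2):7,(B:3/2,E:3/2):15/2):11/4,I:47/4):107/60,((C:4,R:4):5,U:9):68/15)
total length: 3859/60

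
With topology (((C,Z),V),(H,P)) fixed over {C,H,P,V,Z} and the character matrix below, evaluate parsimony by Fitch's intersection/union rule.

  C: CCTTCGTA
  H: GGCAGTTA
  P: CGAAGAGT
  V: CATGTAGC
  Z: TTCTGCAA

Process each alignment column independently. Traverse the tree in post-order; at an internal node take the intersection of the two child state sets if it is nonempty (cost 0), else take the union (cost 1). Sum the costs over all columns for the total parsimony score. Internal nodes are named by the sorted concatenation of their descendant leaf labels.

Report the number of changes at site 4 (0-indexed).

site 0, node CZ: C={C} ∪ Z={T} → {C,T} (+1)
site 0, node CVZ: CZ={C,T} ∩ V={C} → {C} (+0)
site 0, node HP: H={G} ∪ P={C} → {C,G} (+1)
site 0, node CHPVZ: CVZ={C} ∩ HP={C,G} → {C} (+0)
site 1, node CZ: C={C} ∪ Z={T} → {C,T} (+1)
site 1, node CVZ: CZ={C,T} ∪ V={A} → {A,C,T} (+1)
site 1, node HP: H={G} ∩ P={G} → {G} (+0)
site 1, node CHPVZ: CVZ={A,C,T} ∪ HP={G} → {A,C,G,T} (+1)
site 2, node CZ: C={T} ∪ Z={C} → {C,T} (+1)
site 2, node CVZ: CZ={C,T} ∩ V={T} → {T} (+0)
site 2, node HP: H={C} ∪ P={A} → {A,C} (+1)
site 2, node CHPVZ: CVZ={T} ∪ HP={A,C} → {A,C,T} (+1)
site 3, node CZ: C={T} ∩ Z={T} → {T} (+0)
site 3, node CVZ: CZ={T} ∪ V={G} → {G,T} (+1)
site 3, node HP: H={A} ∩ P={A} → {A} (+0)
site 3, node CHPVZ: CVZ={G,T} ∪ HP={A} → {A,G,T} (+1)
site 4, node CZ: C={C} ∪ Z={G} → {C,G} (+1)
site 4, node CVZ: CZ={C,G} ∪ V={T} → {C,G,T} (+1)
site 4, node HP: H={G} ∩ P={G} → {G} (+0)
site 4, node CHPVZ: CVZ={C,G,T} ∩ HP={G} → {G} (+0)
site 5, node CZ: C={G} ∪ Z={C} → {C,G} (+1)
site 5, node CVZ: CZ={C,G} ∪ V={A} → {A,C,G} (+1)
site 5, node HP: H={T} ∪ P={A} → {A,T} (+1)
site 5, node CHPVZ: CVZ={A,C,G} ∩ HP={A,T} → {A} (+0)
site 6, node CZ: C={T} ∪ Z={A} → {A,T} (+1)
site 6, node CVZ: CZ={A,T} ∪ V={G} → {A,G,T} (+1)
site 6, node HP: H={T} ∪ P={G} → {G,T} (+1)
site 6, node CHPVZ: CVZ={A,G,T} ∩ HP={G,T} → {G,T} (+0)
site 7, node CZ: C={A} ∩ Z={A} → {A} (+0)
site 7, node CVZ: CZ={A} ∪ V={C} → {A,C} (+1)
site 7, node HP: H={A} ∪ P={T} → {A,T} (+1)
site 7, node CHPVZ: CVZ={A,C} ∩ HP={A,T} → {A} (+0)
per-site changes: [2, 3, 3, 2, 2, 3, 3, 2]; total = 20

2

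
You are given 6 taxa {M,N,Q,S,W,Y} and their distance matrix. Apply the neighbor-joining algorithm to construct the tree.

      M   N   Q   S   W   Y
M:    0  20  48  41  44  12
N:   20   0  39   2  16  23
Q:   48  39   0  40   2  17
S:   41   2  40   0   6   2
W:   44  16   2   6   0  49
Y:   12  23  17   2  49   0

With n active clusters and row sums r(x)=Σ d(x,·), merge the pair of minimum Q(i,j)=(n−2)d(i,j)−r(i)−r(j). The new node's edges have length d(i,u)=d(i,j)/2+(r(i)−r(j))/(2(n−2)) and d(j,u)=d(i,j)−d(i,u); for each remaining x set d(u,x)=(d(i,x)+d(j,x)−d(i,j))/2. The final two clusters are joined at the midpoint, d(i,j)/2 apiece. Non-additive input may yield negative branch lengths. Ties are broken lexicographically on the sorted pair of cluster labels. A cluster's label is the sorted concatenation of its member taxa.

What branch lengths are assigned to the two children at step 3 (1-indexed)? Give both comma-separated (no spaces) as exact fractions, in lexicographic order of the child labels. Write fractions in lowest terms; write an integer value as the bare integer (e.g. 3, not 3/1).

95/8,165/8

1. join Q+W (d=2, Q=-255) ⇒ QW; edges |Q|=37/8, |W|=-21/8
  updated: d(M,QW)=45, d(N,QW)=53/2, d(QW,S)=22, d(QW,Y)=32
2. join M+Y (d=12, Q=-151) ⇒ MY; edges |M|=85/6, |Y|=-13/6
  updated: d(MY,N)=31/2, d(MY,QW)=65/2, d(MY,S)=31/2
3. join MY+QW (d=65/2, Q=-159/2) ⇒ MQWY; edges |MY|=95/8, |QW|=165/8
  updated: d(MQWY,N)=19/4, d(MQWY,S)=5/2
4. join MQWY+N (d=19/4, Q=-37/4) ⇒ MNQWY; edges |MQWY|=21/8, |N|=17/8
  updated: d(MNQWY,S)=-1/8
5. join MNQWY+S (d=-1/8) ⇒ MNQSWY; edges |MNQWY|=-1/16, |S|=-1/16
final tree: ((((M:85/6,Y:-13/6):95/8,(Q:37/8,W:-21/8):165/8):21/8,N:17/8):-1/16,S:-1/16)
total length: 409/8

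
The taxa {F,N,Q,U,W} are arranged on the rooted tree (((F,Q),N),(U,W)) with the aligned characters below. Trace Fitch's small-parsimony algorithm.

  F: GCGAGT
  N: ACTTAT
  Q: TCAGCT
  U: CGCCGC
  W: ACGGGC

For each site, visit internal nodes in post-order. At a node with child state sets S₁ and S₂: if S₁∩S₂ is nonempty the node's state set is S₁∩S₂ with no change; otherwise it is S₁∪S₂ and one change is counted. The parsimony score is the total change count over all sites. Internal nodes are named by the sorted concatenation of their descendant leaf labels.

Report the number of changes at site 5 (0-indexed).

FQ@0: {G} ∪ {T} = {G,T} (union, +1)
FNQ@0: {G,T} ∪ {A} = {A,G,T} (union, +1)
UW@0: {C} ∪ {A} = {A,C} (union, +1)
FNQUW@0: {A,G,T} ∩ {A,C} = {A} (intersection, +0)
FQ@1: {C} ∩ {C} = {C} (intersection, +0)
FNQ@1: {C} ∩ {C} = {C} (intersection, +0)
UW@1: {G} ∪ {C} = {C,G} (union, +1)
FNQUW@1: {C} ∩ {C,G} = {C} (intersection, +0)
FQ@2: {G} ∪ {A} = {A,G} (union, +1)
FNQ@2: {A,G} ∪ {T} = {A,G,T} (union, +1)
UW@2: {C} ∪ {G} = {C,G} (union, +1)
FNQUW@2: {A,G,T} ∩ {C,G} = {G} (intersection, +0)
FQ@3: {A} ∪ {G} = {A,G} (union, +1)
FNQ@3: {A,G} ∪ {T} = {A,G,T} (union, +1)
UW@3: {C} ∪ {G} = {C,G} (union, +1)
FNQUW@3: {A,G,T} ∩ {C,G} = {G} (intersection, +0)
FQ@4: {G} ∪ {C} = {C,G} (union, +1)
FNQ@4: {C,G} ∪ {A} = {A,C,G} (union, +1)
UW@4: {G} ∩ {G} = {G} (intersection, +0)
FNQUW@4: {A,C,G} ∩ {G} = {G} (intersection, +0)
FQ@5: {T} ∩ {T} = {T} (intersection, +0)
FNQ@5: {T} ∩ {T} = {T} (intersection, +0)
UW@5: {C} ∩ {C} = {C} (intersection, +0)
FNQUW@5: {T} ∪ {C} = {C,T} (union, +1)
per-site changes: [3, 1, 3, 3, 2, 1]; total = 13

1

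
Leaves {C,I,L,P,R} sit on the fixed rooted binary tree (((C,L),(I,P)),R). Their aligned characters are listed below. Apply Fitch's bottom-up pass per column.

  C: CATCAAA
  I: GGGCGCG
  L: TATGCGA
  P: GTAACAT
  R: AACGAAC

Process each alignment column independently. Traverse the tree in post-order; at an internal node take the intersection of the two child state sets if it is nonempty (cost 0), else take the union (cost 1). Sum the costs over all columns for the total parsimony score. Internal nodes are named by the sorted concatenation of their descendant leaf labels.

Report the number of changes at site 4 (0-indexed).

site 0, node CL: C={C} ∪ L={T} → {C,T} (+1)
site 0, node IP: I={G} ∩ P={G} → {G} (+0)
site 0, node CILP: CL={C,T} ∪ IP={G} → {C,G,T} (+1)
site 0, node CILPR: CILP={C,G,T} ∪ R={A} → {A,C,G,T} (+1)
site 1, node CL: C={A} ∩ L={A} → {A} (+0)
site 1, node IP: I={G} ∪ P={T} → {G,T} (+1)
site 1, node CILP: CL={A} ∪ IP={G,T} → {A,G,T} (+1)
site 1, node CILPR: CILP={A,G,T} ∩ R={A} → {A} (+0)
site 2, node CL: C={T} ∩ L={T} → {T} (+0)
site 2, node IP: I={G} ∪ P={A} → {A,G} (+1)
site 2, node CILP: CL={T} ∪ IP={A,G} → {A,G,T} (+1)
site 2, node CILPR: CILP={A,G,T} ∪ R={C} → {A,C,G,T} (+1)
site 3, node CL: C={C} ∪ L={G} → {C,G} (+1)
site 3, node IP: I={C} ∪ P={A} → {A,C} (+1)
site 3, node CILP: CL={C,G} ∩ IP={A,C} → {C} (+0)
site 3, node CILPR: CILP={C} ∪ R={G} → {C,G} (+1)
site 4, node CL: C={A} ∪ L={C} → {A,C} (+1)
site 4, node IP: I={G} ∪ P={C} → {C,G} (+1)
site 4, node CILP: CL={A,C} ∩ IP={C,G} → {C} (+0)
site 4, node CILPR: CILP={C} ∪ R={A} → {A,C} (+1)
site 5, node CL: C={A} ∪ L={G} → {A,G} (+1)
site 5, node IP: I={C} ∪ P={A} → {A,C} (+1)
site 5, node CILP: CL={A,G} ∩ IP={A,C} → {A} (+0)
site 5, node CILPR: CILP={A} ∩ R={A} → {A} (+0)
site 6, node CL: C={A} ∩ L={A} → {A} (+0)
site 6, node IP: I={G} ∪ P={T} → {G,T} (+1)
site 6, node CILP: CL={A} ∪ IP={G,T} → {A,G,T} (+1)
site 6, node CILPR: CILP={A,G,T} ∪ R={C} → {A,C,G,T} (+1)
per-site changes: [3, 2, 3, 3, 3, 2, 3]; total = 19

3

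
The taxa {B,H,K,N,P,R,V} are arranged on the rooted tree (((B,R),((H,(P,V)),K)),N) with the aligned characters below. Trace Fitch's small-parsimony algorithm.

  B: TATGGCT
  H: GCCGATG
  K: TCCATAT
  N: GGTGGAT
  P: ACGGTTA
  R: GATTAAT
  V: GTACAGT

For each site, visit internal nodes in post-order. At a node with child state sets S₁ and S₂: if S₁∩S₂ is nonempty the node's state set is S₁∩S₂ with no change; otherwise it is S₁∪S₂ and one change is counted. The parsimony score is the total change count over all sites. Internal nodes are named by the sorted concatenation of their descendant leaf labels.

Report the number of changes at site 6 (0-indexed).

2

[col 0] BR: children B:{T}, R:{G} ∪→ {G,T}; cost 1
[col 0] PV: children P:{A}, V:{G} ∪→ {A,G}; cost 1
[col 0] HPV: children H:{G}, PV:{A,G} ∩→ {G}; cost 0
[col 0] HKPV: children HPV:{G}, K:{T} ∪→ {G,T}; cost 1
[col 0] BHKPRV: children BR:{G,T}, HKPV:{G,T} ∩→ {G,T}; cost 0
[col 0] BHKNPRV: children BHKPRV:{G,T}, N:{G} ∩→ {G}; cost 0
[col 1] BR: children B:{A}, R:{A} ∩→ {A}; cost 0
[col 1] PV: children P:{C}, V:{T} ∪→ {C,T}; cost 1
[col 1] HPV: children H:{C}, PV:{C,T} ∩→ {C}; cost 0
[col 1] HKPV: children HPV:{C}, K:{C} ∩→ {C}; cost 0
[col 1] BHKPRV: children BR:{A}, HKPV:{C} ∪→ {A,C}; cost 1
[col 1] BHKNPRV: children BHKPRV:{A,C}, N:{G} ∪→ {A,C,G}; cost 1
[col 2] BR: children B:{T}, R:{T} ∩→ {T}; cost 0
[col 2] PV: children P:{G}, V:{A} ∪→ {A,G}; cost 1
[col 2] HPV: children H:{C}, PV:{A,G} ∪→ {A,C,G}; cost 1
[col 2] HKPV: children HPV:{A,C,G}, K:{C} ∩→ {C}; cost 0
[col 2] BHKPRV: children BR:{T}, HKPV:{C} ∪→ {C,T}; cost 1
[col 2] BHKNPRV: children BHKPRV:{C,T}, N:{T} ∩→ {T}; cost 0
[col 3] BR: children B:{G}, R:{T} ∪→ {G,T}; cost 1
[col 3] PV: children P:{G}, V:{C} ∪→ {C,G}; cost 1
[col 3] HPV: children H:{G}, PV:{C,G} ∩→ {G}; cost 0
[col 3] HKPV: children HPV:{G}, K:{A} ∪→ {A,G}; cost 1
[col 3] BHKPRV: children BR:{G,T}, HKPV:{A,G} ∩→ {G}; cost 0
[col 3] BHKNPRV: children BHKPRV:{G}, N:{G} ∩→ {G}; cost 0
[col 4] BR: children B:{G}, R:{A} ∪→ {A,G}; cost 1
[col 4] PV: children P:{T}, V:{A} ∪→ {A,T}; cost 1
[col 4] HPV: children H:{A}, PV:{A,T} ∩→ {A}; cost 0
[col 4] HKPV: children HPV:{A}, K:{T} ∪→ {A,T}; cost 1
[col 4] BHKPRV: children BR:{A,G}, HKPV:{A,T} ∩→ {A}; cost 0
[col 4] BHKNPRV: children BHKPRV:{A}, N:{G} ∪→ {A,G}; cost 1
[col 5] BR: children B:{C}, R:{A} ∪→ {A,C}; cost 1
[col 5] PV: children P:{T}, V:{G} ∪→ {G,T}; cost 1
[col 5] HPV: children H:{T}, PV:{G,T} ∩→ {T}; cost 0
[col 5] HKPV: children HPV:{T}, K:{A} ∪→ {A,T}; cost 1
[col 5] BHKPRV: children BR:{A,C}, HKPV:{A,T} ∩→ {A}; cost 0
[col 5] BHKNPRV: children BHKPRV:{A}, N:{A} ∩→ {A}; cost 0
[col 6] BR: children B:{T}, R:{T} ∩→ {T}; cost 0
[col 6] PV: children P:{A}, V:{T} ∪→ {A,T}; cost 1
[col 6] HPV: children H:{G}, PV:{A,T} ∪→ {A,G,T}; cost 1
[col 6] HKPV: children HPV:{A,G,T}, K:{T} ∩→ {T}; cost 0
[col 6] BHKPRV: children BR:{T}, HKPV:{T} ∩→ {T}; cost 0
[col 6] BHKNPRV: children BHKPRV:{T}, N:{T} ∩→ {T}; cost 0
per-site changes: [3, 3, 3, 3, 4, 3, 2]; total = 21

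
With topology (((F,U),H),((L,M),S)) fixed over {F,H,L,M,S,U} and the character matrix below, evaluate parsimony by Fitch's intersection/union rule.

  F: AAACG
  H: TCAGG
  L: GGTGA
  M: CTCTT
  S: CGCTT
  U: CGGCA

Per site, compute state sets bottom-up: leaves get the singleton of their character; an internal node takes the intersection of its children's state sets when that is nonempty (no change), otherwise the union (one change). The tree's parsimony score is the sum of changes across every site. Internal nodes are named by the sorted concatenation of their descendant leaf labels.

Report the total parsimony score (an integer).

15

FU@0: {A} ∪ {C} = {A,C} (union, +1)
FHU@0: {A,C} ∪ {T} = {A,C,T} (union, +1)
LM@0: {G} ∪ {C} = {C,G} (union, +1)
LMS@0: {C,G} ∩ {C} = {C} (intersection, +0)
FHLMSU@0: {A,C,T} ∩ {C} = {C} (intersection, +0)
FU@1: {A} ∪ {G} = {A,G} (union, +1)
FHU@1: {A,G} ∪ {C} = {A,C,G} (union, +1)
LM@1: {G} ∪ {T} = {G,T} (union, +1)
LMS@1: {G,T} ∩ {G} = {G} (intersection, +0)
FHLMSU@1: {A,C,G} ∩ {G} = {G} (intersection, +0)
FU@2: {A} ∪ {G} = {A,G} (union, +1)
FHU@2: {A,G} ∩ {A} = {A} (intersection, +0)
LM@2: {T} ∪ {C} = {C,T} (union, +1)
LMS@2: {C,T} ∩ {C} = {C} (intersection, +0)
FHLMSU@2: {A} ∪ {C} = {A,C} (union, +1)
FU@3: {C} ∩ {C} = {C} (intersection, +0)
FHU@3: {C} ∪ {G} = {C,G} (union, +1)
LM@3: {G} ∪ {T} = {G,T} (union, +1)
LMS@3: {G,T} ∩ {T} = {T} (intersection, +0)
FHLMSU@3: {C,G} ∪ {T} = {C,G,T} (union, +1)
FU@4: {G} ∪ {A} = {A,G} (union, +1)
FHU@4: {A,G} ∩ {G} = {G} (intersection, +0)
LM@4: {A} ∪ {T} = {A,T} (union, +1)
LMS@4: {A,T} ∩ {T} = {T} (intersection, +0)
FHLMSU@4: {G} ∪ {T} = {G,T} (union, +1)
per-site changes: [3, 3, 3, 3, 3]; total = 15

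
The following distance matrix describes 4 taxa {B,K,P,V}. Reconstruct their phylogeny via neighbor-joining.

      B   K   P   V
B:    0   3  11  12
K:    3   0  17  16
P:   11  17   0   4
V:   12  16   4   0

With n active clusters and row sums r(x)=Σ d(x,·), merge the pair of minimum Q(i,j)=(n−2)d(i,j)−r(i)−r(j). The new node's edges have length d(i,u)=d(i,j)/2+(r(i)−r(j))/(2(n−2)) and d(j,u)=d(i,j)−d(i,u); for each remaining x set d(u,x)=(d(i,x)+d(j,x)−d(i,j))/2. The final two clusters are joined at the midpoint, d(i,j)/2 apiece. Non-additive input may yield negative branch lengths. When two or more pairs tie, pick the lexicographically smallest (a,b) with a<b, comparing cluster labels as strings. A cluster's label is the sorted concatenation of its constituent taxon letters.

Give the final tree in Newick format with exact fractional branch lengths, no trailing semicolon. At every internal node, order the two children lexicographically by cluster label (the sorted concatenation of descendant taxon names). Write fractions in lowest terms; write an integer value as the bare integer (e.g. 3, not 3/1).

1. join B+K (d=3, Q=-56) ⇒ BK; edges |B|=-1, |K|=4
  updated: d(BK,P)=25/2, d(BK,V)=25/2
2. join BK+P (d=25/2, Q=-29) ⇒ BKP; edges |BK|=21/2, |P|=2
  updated: d(BKP,V)=2
3. join BKP+V (d=2) ⇒ BKPV; edges |BKP|=1, |V|=1
final tree: (((B:-1,K:4):21/2,P:2):1,V:1)
total length: 35/2

(((B:-1,K:4):21/2,P:2):1,V:1)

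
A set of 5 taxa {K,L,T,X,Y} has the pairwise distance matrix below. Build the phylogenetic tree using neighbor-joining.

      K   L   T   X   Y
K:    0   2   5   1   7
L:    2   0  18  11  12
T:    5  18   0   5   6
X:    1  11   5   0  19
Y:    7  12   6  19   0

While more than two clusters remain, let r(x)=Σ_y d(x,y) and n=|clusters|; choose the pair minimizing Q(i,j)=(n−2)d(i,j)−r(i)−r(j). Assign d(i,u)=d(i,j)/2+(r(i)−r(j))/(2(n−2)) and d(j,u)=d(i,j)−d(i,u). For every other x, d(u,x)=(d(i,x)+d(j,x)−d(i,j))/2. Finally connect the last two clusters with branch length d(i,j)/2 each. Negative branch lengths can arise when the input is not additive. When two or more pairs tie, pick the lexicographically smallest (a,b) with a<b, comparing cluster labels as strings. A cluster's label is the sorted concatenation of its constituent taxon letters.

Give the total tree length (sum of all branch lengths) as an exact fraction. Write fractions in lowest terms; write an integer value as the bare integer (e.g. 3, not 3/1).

step 1: merge (T,Y) at d=6, Q=-60; branch lengths T→4/3, Y→14/3; new cluster TY
  updated: d(K,TY)=3, d(L,TY)=12, d(TY,X)=9
step 2: merge (K,L) at d=2, Q=-27; branch lengths K→-15/4, L→23/4; new cluster KL
  updated: d(KL,TY)=13/2, d(KL,X)=5
step 3: merge (KL,TY) at d=13/2, Q=-41/2; branch lengths KL→5/4, TY→21/4; new cluster KLTY
  updated: d(KLTY,X)=15/4
step 4: merge (KLTY,X) at d=15/4; branch lengths KLTY→15/8, X→15/8; new cluster KLTXY
final tree: (((K:-15/4,L:23/4):5/4,(T:4/3,Y:14/3):21/4):15/8,X:15/8)
total length: 73/4

73/4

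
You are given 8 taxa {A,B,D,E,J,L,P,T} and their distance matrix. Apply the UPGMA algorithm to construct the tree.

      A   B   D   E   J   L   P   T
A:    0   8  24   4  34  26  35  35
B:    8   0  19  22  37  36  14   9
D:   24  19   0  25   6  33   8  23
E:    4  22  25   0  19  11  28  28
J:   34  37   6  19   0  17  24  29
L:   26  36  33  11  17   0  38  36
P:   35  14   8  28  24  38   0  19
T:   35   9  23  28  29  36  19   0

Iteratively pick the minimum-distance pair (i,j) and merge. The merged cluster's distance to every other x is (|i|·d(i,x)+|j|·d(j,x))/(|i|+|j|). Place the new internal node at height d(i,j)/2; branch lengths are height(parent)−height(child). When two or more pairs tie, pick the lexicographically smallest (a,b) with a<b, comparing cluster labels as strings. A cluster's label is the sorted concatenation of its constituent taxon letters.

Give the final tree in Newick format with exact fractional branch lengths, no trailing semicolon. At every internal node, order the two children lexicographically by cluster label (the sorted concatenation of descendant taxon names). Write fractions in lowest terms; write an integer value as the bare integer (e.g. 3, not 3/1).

step 1: merge (A,E) at d=4; branch lengths A→2, E→2; new cluster AE
  updated: d(AE,B)=15, d(AE,D)=49/2, d(AE,J)=53/2, d(AE,L)=37/2, d(AE,P)=63/2, d(AE,T)=63/2
step 2: merge (D,J) at d=6; branch lengths D→3, J→3; new cluster DJ
  updated: d(AE,DJ)=51/2, d(B,DJ)=28, d(DJ,L)=25, d(DJ,P)=16, d(DJ,T)=26
step 3: merge (B,T) at d=9; branch lengths B→9/2, T→9/2; new cluster BT
  updated: d(AE,BT)=93/4, d(BT,DJ)=27, d(BT,L)=36, d(BT,P)=33/2
step 4: merge (DJ,P) at d=16; branch lengths DJ→5, P→8; new cluster DJP
  updated: d(AE,DJP)=55/2, d(BT,DJP)=47/2, d(DJP,L)=88/3
step 5: merge (AE,L) at d=37/2; branch lengths AE→29/4, L→37/4; new cluster AEL
  updated: d(AEL,BT)=55/2, d(AEL,DJP)=253/9
step 6: merge (BT,DJP) at d=47/2; branch lengths BT→29/4, DJP→15/4; new cluster BDJPT
  updated: d(AEL,BDJPT)=418/15
step 7: merge (AEL,BDJPT) at d=418/15; branch lengths AEL→281/60, BDJPT→131/60; new cluster ABDEJLPT
final tree: (((A:2,E:2):29/4,L:37/4):281/60,((B:9/2,T:9/2):29/4,((D:3,J:3):5,P:8):15/4):131/60)
total length: 1991/30

(((A:2,E:2):29/4,L:37/4):281/60,((B:9/2,T:9/2):29/4,((D:3,J:3):5,P:8):15/4):131/60)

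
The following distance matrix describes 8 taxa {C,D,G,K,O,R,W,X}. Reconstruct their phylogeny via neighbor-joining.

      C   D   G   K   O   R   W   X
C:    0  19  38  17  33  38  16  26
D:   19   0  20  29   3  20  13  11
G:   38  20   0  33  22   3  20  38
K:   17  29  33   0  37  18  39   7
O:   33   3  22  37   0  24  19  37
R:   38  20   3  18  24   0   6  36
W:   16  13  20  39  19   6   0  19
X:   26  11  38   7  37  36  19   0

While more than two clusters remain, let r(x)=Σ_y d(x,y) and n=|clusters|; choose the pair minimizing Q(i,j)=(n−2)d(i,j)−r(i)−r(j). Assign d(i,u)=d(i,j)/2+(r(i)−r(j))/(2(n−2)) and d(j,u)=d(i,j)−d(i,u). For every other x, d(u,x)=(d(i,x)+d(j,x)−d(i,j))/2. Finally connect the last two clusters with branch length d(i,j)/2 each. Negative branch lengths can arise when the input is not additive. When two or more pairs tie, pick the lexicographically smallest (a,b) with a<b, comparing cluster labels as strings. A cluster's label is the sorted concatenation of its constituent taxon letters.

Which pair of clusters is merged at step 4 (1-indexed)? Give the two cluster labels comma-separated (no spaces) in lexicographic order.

step 1: merge (K,X) at d=7, Q=-312; branch lengths K→4, X→3; new cluster KX
  updated: d(C,KX)=18, d(D,KX)=33/2, d(G,KX)=32, d(KX,O)=67/2, d(KX,R)=47/2, d(KX,W)=51/2
step 2: merge (G,R) at d=3, Q=-469/2; branch lengths G→71/20, R→-11/20; new cluster GR
  updated: d(C,GR)=73/2, d(D,GR)=37/2, d(GR,KX)=105/4, d(GR,O)=43/2, d(GR,W)=23/2
step 3: merge (C,KX) at d=18, Q=-681/4; branch lengths C→299/32, KX→277/32; new cluster CKX
  updated: d(CKX,D)=35/4, d(CKX,GR)=179/8, d(CKX,O)=97/4, d(CKX,W)=47/4
step 4: merge (D,O) at d=3, Q=-102; branch lengths D→-31/12, O→67/12; new cluster DO
  updated: d(CKX,DO)=15, d(DO,GR)=37/2, d(DO,W)=29/2
step 5: merge (CKX,DO) at d=15, Q=-537/8; branch lengths CKX→249/32, DO→231/32; new cluster CDKOX
  updated: d(CDKOX,GR)=207/16, d(CDKOX,W)=45/8
step 6: merge (CDKOX,GR) at d=207/16, Q=-481/16; branch lengths CDKOX→113/32, GR→301/32; new cluster CDGKORX
  updated: d(CDGKORX,W)=67/32
step 7: merge (CDGKORX,W) at d=67/32; branch lengths CDGKORX→67/64, W→67/64; new cluster CDGKORWX
final tree: ((((C:299/32,(K:4,X:3):277/32):249/32,(D:-31/12,O:67/12):231/32):113/32,(G:71/20,R:-11/20):301/32):67/64,W:67/64)
total length: 1953/32

D,O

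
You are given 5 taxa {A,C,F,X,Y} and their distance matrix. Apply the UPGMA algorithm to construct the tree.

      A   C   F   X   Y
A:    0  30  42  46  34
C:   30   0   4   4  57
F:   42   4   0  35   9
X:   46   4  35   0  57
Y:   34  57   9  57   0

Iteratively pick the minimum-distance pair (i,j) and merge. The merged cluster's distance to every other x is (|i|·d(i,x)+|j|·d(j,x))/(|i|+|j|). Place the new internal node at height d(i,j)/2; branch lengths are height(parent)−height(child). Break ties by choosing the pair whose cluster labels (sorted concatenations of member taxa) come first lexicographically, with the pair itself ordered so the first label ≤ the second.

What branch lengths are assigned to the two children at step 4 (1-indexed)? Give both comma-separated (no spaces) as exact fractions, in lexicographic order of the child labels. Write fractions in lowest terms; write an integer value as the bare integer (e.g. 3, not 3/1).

37/12,31/3

iteration 1: select C,F (d=4); attach at lengths (2, 2); label the merged cluster CF
  updated: d(A,CF)=36, d(CF,X)=39/2, d(CF,Y)=33
iteration 2: select CF,X (d=39/2); attach at lengths (31/4, 39/4); label the merged cluster CFX
  updated: d(A,CFX)=118/3, d(CFX,Y)=41
iteration 3: select A,Y (d=34); attach at lengths (17, 17); label the merged cluster AY
  updated: d(AY,CFX)=241/6
iteration 4: select AY,CFX (d=241/6); attach at lengths (37/12, 31/3); label the merged cluster ACFXY
final tree: ((A:17,Y:17):37/12,((C:2,F:2):31/4,X:39/4):31/3)
total length: 827/12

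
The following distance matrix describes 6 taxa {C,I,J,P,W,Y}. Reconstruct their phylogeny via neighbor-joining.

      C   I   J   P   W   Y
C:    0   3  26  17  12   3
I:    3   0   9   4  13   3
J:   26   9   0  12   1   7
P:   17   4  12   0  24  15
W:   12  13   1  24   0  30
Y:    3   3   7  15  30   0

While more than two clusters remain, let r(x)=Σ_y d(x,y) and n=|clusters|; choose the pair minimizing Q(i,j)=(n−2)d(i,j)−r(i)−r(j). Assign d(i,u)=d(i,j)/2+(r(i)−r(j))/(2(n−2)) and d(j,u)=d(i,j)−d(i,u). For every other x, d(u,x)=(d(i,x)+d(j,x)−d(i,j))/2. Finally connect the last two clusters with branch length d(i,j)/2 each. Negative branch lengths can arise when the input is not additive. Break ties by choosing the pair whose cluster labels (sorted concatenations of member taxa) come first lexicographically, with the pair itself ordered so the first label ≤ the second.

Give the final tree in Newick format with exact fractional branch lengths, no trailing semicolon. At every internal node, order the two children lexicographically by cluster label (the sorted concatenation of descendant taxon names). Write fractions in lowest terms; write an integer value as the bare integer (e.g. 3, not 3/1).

((((C:23/12,Y:13/12):79/16,I:-55/16):31/16,(J:-21/8,W:29/8):175/16):105/32,P:105/32)

step 1: merge (J,W) at d=1, Q=-131; branch lengths J→-21/8, W→29/8; new cluster JW
  updated: d(C,JW)=37/2, d(I,JW)=21/2, d(JW,P)=35/2, d(JW,Y)=18
step 2: merge (C,Y) at d=3, Q=-143/2; branch lengths C→23/12, Y→13/12; new cluster CY
  updated: d(CY,I)=3/2, d(CY,JW)=67/4, d(CY,P)=29/2
step 3: merge (CY,I) at d=3/2, Q=-183/4; branch lengths CY→79/16, I→-55/16; new cluster CIY
  updated: d(CIY,JW)=103/8, d(CIY,P)=17/2
step 4: merge (CIY,JW) at d=103/8, Q=-311/8; branch lengths CIY→31/16, JW→175/16; new cluster CIJWY
  updated: d(CIJWY,P)=105/16
step 5: merge (CIJWY,P) at d=105/16; branch lengths CIJWY→105/32, P→105/32; new cluster CIJPWY
final tree: ((((C:23/12,Y:13/12):79/16,I:-55/16):31/16,(J:-21/8,W:29/8):175/16):105/32,P:105/32)
total length: 399/16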